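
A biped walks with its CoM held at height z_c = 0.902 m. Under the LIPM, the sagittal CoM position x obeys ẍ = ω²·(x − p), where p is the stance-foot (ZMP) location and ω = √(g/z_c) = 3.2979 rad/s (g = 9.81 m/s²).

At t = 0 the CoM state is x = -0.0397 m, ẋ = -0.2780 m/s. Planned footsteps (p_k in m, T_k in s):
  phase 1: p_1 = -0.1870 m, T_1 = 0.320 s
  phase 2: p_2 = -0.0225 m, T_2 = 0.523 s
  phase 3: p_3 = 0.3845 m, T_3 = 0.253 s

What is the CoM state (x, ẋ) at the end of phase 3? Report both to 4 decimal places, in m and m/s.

phase 1: p=-0.1870, T=0.320, ωT=1.055328, cosh=1.610498, sinh=1.262420; start (x,ẋ)=(-0.039700, -0.278000) → end (x,ẋ)=(-0.056191, 0.165541)
phase 2: p=-0.0225, T=0.523, ωT=1.724802, cosh=2.894808, sinh=2.716600; start (x,ẋ)=(-0.056191, 0.165541) → end (x,ẋ)=(0.016334, 0.177371)
phase 3: p=0.3845, T=0.253, ωT=0.834369, cosh=1.368754, sinh=0.934606; start (x,ẋ)=(0.016334, 0.177371) → end (x,ẋ)=(-0.069163, -0.891998)

x = -0.0692, ẋ = -0.8920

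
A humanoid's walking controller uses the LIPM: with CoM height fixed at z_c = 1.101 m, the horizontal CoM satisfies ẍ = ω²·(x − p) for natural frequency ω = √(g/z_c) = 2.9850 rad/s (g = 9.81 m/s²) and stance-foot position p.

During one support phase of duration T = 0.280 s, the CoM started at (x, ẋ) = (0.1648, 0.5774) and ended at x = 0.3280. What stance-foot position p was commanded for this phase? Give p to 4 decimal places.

p = 0.2133

ωT = 2.9850·0.280 = 0.835800; cosh(ωT) = 1.370093, sinh(ωT) = 0.936566
x(T) = p + (x₀−p)·cosh(ωT) + (ẋ₀/ω)·sinh(ωT) ⇒ p·(1 − cosh) = x(T) − x₀·cosh − (ẋ₀/ω)·sinh
numerator   = 0.3280 − (0.1648)·1.370093 − (0.5774/2.9850)·0.936566 = -0.078955
denominator = 1 − 1.370093 = -0.370093
p = -0.078955 / -0.370093 = 0.2133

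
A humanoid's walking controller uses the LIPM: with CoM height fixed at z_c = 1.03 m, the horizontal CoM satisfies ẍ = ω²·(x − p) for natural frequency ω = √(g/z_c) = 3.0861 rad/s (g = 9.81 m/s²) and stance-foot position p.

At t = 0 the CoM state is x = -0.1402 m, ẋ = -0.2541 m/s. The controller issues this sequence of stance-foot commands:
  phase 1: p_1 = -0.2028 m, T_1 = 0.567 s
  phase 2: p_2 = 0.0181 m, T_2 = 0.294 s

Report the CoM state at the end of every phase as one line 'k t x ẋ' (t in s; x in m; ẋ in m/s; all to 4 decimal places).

phase 1: p=-0.2028, T=0.567, ωT=1.749819, cosh=2.963682, sinh=2.789877; start (x,ẋ)=(-0.140200, -0.254100) → end (x,ẋ)=(-0.246983, -0.214096)
phase 2: p=0.0181, T=0.294, ωT=0.907313, cosh=1.440632, sinh=1.037025; start (x,ẋ)=(-0.246983, -0.214096) → end (x,ẋ)=(-0.435730, -1.156796)

1 0.5670 -0.2470 -0.2141
2 0.8610 -0.4357 -1.1568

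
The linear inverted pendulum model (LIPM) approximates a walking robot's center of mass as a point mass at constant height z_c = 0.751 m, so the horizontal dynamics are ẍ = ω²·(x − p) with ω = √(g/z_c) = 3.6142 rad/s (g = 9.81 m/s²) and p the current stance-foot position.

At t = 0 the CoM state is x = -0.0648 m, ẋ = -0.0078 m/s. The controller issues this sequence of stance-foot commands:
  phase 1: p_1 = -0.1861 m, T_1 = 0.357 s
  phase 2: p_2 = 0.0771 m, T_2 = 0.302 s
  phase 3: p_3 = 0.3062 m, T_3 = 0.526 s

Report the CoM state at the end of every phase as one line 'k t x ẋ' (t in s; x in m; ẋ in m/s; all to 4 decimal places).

1 0.3570 0.0474 0.7210
2 0.6590 0.2914 1.0527
3 1.1850 1.2086 3.4267

phase 1: p=-0.1861, T=0.357, ωT=1.290269, cosh=1.954481, sinh=1.679284; start (x,ẋ)=(-0.064800, -0.007800) → end (x,ẋ)=(0.047354, 0.720957)
phase 2: p=0.0771, T=0.302, ωT=1.091488, cosh=1.657210, sinh=1.321494; start (x,ẋ)=(0.047354, 0.720957) → end (x,ẋ)=(0.291416, 1.052709)
phase 3: p=0.3062, T=0.526, ωT=1.901069, cosh=3.421228, sinh=3.271819; start (x,ẋ)=(0.291416, 1.052709) → end (x,ẋ)=(1.208603, 3.426733)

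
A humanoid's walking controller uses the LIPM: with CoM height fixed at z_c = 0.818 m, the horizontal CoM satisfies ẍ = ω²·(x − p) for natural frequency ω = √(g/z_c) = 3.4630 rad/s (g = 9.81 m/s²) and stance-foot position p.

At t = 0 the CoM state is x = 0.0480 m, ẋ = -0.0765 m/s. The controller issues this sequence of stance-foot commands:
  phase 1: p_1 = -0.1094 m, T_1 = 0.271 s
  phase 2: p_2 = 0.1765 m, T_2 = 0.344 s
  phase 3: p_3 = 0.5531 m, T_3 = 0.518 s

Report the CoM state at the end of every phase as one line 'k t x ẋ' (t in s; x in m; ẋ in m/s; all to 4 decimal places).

1 0.2710 0.0986 0.4773
2 0.6150 0.2424 0.4552
3 1.1330 -0.0225 -1.7388

phase 1: p=-0.1094, T=0.271, ωT=0.938473, cosh=1.473650, sinh=1.082425; start (x,ẋ)=(0.048000, -0.076500) → end (x,ẋ)=(0.098641, 0.477270)
phase 2: p=0.1765, T=0.344, ωT=1.191272, cosh=1.797550, sinh=1.493715; start (x,ẋ)=(0.098641, 0.477270) → end (x,ẋ)=(0.242408, 0.455173)
phase 3: p=0.5531, T=0.518, ωT=1.793834, cosh=3.089391, sinh=2.923069; start (x,ẋ)=(0.242408, 0.455173) → end (x,ẋ)=(-0.022544, -1.738800)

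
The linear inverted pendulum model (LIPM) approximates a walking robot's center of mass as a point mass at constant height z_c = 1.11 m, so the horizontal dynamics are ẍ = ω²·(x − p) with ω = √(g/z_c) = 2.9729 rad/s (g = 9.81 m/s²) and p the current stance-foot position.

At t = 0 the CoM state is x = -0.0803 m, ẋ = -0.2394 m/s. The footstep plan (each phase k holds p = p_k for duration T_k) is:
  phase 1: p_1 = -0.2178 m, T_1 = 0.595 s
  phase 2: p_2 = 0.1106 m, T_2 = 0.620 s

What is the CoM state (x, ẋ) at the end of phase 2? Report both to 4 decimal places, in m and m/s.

phase 1: p=-0.2178, T=0.595, ωT=1.768876, cosh=3.017390, sinh=2.846865; start (x,ẋ)=(-0.080300, -0.239400) → end (x,ẋ)=(-0.032160, 0.441361)
phase 2: p=0.1106, T=0.620, ωT=1.843198, cosh=3.237509, sinh=3.079198; start (x,ẋ)=(-0.032160, 0.441361) → end (x,ẋ)=(0.105556, 0.122066)

x = 0.1056, ẋ = 0.1221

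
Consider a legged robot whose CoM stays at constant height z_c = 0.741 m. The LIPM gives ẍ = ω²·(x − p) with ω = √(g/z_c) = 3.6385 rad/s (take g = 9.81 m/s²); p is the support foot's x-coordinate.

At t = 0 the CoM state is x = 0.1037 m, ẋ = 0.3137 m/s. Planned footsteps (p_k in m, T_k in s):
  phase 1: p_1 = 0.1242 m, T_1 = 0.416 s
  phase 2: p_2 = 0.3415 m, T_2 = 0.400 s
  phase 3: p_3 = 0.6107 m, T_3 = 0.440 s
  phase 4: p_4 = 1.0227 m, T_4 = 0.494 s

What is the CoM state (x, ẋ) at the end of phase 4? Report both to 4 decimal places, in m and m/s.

x = 0.9232, ẋ = -0.0740

phase 1: p=0.1242, T=0.416, ωT=1.513616, cosh=2.381621, sinh=2.161508; start (x,ẋ)=(0.103700, 0.313700) → end (x,ẋ)=(0.261735, 0.585889)
phase 2: p=0.3415, T=0.400, ωT=1.455400, cosh=2.259752, sinh=2.026445; start (x,ẋ)=(0.261735, 0.585889) → end (x,ẋ)=(0.487560, 0.735841)
phase 3: p=0.6107, T=0.440, ωT=1.600940, cosh=2.579699, sinh=2.377992; start (x,ẋ)=(0.487560, 0.735841) → end (x,ẋ)=(0.773954, 0.832796)
phase 4: p=1.0227, T=0.494, ωT=1.797419, cosh=3.099890, sinh=2.934164; start (x,ẋ)=(0.773954, 0.832796) → end (x,ẋ)=(0.923198, -0.074028)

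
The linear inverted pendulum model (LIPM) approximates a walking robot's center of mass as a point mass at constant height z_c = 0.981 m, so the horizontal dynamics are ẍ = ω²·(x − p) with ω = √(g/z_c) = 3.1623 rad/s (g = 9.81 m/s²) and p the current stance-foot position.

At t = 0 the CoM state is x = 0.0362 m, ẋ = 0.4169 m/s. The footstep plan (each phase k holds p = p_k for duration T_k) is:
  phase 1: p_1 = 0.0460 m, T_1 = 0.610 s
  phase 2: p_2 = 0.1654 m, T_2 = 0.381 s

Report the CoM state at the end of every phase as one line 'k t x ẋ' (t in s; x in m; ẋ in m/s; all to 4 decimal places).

1 0.6100 0.4557 1.3606
2 0.9910 1.3463 3.8671

phase 1: p=0.0460, T=0.610, ωT=1.929003, cosh=3.513969, sinh=3.368676; start (x,ẋ)=(0.036200, 0.416900) → end (x,ẋ)=(0.455671, 1.360577)
phase 2: p=0.1654, T=0.381, ωT=1.204836, cosh=1.817977, sinh=1.518236; start (x,ẋ)=(0.455671, 1.360577) → end (x,ẋ)=(1.346325, 3.867120)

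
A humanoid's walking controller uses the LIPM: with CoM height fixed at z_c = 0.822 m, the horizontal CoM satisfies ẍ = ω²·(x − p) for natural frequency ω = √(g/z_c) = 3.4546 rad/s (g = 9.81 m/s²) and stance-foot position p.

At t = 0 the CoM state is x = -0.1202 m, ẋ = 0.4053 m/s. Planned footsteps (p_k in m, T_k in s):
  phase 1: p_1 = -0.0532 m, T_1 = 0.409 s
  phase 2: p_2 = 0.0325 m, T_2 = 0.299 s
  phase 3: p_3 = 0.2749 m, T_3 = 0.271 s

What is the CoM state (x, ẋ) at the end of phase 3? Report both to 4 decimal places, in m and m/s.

phase 1: p=-0.0532, T=0.409, ωT=1.412931, cosh=2.175704, sinh=1.932276; start (x,ẋ)=(-0.120200, 0.405300) → end (x,ẋ)=(0.027726, 0.434572)
phase 2: p=0.0325, T=0.299, ωT=1.032925, cosh=1.582618, sinh=1.226654; start (x,ẋ)=(0.027726, 0.434572) → end (x,ẋ)=(0.179252, 0.667531)
phase 3: p=0.2749, T=0.271, ωT=0.936197, cosh=1.471190, sinh=1.079073; start (x,ẋ)=(0.179252, 0.667531) → end (x,ẋ)=(0.342692, 0.625509)

x = 0.3427, ẋ = 0.6255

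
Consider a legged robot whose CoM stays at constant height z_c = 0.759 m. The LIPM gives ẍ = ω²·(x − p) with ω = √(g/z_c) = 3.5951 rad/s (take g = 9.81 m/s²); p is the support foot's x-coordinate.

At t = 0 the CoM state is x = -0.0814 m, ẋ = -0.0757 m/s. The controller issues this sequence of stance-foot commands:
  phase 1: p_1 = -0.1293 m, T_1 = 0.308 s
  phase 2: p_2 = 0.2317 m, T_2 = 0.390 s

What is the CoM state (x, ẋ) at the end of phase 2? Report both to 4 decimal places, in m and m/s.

phase 1: p=-0.1293, T=0.308, ωT=1.107291, cosh=1.678301, sinh=1.347848; start (x,ẋ)=(-0.081400, -0.075700) → end (x,ẋ)=(-0.077290, 0.105059)
phase 2: p=0.2317, T=0.390, ωT=1.402089, cosh=2.154881, sinh=1.908799; start (x,ẋ)=(-0.077290, 0.105059) → end (x,ẋ)=(-0.378357, -1.894001)

x = -0.3784, ẋ = -1.8940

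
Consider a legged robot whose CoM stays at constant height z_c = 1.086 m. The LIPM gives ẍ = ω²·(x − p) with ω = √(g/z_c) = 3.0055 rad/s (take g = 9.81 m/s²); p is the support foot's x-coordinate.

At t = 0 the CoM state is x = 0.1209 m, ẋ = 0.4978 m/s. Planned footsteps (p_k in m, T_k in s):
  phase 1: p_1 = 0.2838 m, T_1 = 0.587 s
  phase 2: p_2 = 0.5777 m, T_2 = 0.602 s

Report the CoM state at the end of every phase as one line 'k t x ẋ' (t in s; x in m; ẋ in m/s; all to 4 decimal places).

phase 1: p=0.2838, T=0.587, ωT=1.764228, cosh=3.004193, sinh=2.832874; start (x,ẋ)=(0.120900, 0.497800) → end (x,ẋ)=(0.263625, 0.108524)
phase 2: p=0.5777, T=0.602, ωT=1.809311, cosh=3.135003, sinh=2.971236; start (x,ẋ)=(0.263625, 0.108524) → end (x,ẋ)=(-0.299640, -2.464484)

1 0.5870 0.2636 0.1085
2 1.1890 -0.2996 -2.4645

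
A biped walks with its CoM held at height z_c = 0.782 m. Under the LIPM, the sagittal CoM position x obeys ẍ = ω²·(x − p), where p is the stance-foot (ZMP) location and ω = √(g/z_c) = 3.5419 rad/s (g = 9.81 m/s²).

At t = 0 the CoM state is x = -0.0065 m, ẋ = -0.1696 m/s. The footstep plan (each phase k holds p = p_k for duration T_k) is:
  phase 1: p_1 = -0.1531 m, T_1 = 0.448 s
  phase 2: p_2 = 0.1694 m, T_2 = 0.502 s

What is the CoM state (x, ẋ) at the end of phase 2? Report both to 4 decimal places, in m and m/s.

phase 1: p=-0.1531, T=0.448, ωT=1.586771, cosh=2.546263, sinh=2.341678; start (x,ẋ)=(-0.006500, -0.169600) → end (x,ẋ)=(0.108053, 0.784053)
phase 2: p=0.1694, T=0.502, ωT=1.778034, cosh=3.043589, sinh=2.874619; start (x,ẋ)=(0.108053, 0.784053) → end (x,ẋ)=(0.619026, 1.761728)

x = 0.6190, ẋ = 1.7617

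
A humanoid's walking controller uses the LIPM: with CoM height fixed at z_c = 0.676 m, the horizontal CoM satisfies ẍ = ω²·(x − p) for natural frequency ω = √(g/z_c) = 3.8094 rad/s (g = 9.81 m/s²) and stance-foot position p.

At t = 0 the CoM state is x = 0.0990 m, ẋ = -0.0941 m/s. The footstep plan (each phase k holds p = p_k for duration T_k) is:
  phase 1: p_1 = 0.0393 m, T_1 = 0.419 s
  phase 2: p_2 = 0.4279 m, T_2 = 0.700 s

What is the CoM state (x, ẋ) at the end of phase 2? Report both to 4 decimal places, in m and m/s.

x = -1.1386, ẋ = -5.8692

phase 1: p=0.0393, T=0.419, ωT=1.596139, cosh=2.568311, sinh=2.365633; start (x,ẋ)=(0.099000, -0.094100) → end (x,ẋ)=(0.134192, 0.296317)
phase 2: p=0.4279, T=0.700, ωT=2.666580, cosh=7.230079, sinh=7.160590; start (x,ẋ)=(0.134192, 0.296317) → end (x,ẋ)=(-1.138639, -5.869235)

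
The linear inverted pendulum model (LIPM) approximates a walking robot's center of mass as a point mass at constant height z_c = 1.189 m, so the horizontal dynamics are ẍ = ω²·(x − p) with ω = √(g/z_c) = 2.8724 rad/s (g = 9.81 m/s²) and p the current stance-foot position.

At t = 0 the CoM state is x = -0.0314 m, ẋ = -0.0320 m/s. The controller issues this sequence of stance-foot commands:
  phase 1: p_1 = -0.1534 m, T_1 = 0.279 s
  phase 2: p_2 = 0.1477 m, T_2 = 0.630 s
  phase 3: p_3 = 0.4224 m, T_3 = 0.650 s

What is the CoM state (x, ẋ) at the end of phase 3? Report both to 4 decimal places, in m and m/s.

x = -1.5580, ẋ = -5.5489

phase 1: p=-0.1534, T=0.279, ωT=0.801400, cosh=1.338679, sinh=0.889979; start (x,ẋ)=(-0.031400, -0.032000) → end (x,ẋ)=(0.000004, 0.269040)
phase 2: p=0.1477, T=0.630, ωT=1.809612, cosh=3.135897, sinh=2.972180; start (x,ẋ)=(0.000004, 0.269040) → end (x,ẋ)=(-0.037074, -0.417241)
phase 3: p=0.4224, T=0.650, ωT=1.867060, cosh=3.311913, sinh=3.157336; start (x,ẋ)=(-0.037074, -0.417241) → end (x,ẋ)=(-1.557967, -5.548893)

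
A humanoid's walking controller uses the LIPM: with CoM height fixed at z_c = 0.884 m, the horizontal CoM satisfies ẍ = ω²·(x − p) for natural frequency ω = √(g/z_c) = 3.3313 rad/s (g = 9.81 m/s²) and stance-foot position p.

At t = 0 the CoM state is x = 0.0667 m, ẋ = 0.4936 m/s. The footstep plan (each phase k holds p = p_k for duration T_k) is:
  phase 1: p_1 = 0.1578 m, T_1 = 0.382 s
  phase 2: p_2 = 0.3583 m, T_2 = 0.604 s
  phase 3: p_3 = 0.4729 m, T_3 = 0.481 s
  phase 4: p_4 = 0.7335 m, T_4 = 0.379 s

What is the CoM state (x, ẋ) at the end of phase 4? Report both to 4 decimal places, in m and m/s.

phase 1: p=0.1578, T=0.382, ωT=1.272557, cosh=1.925041, sinh=1.644927; start (x,ẋ)=(0.066700, 0.493600) → end (x,ẋ)=(0.226158, 0.450996)
phase 2: p=0.3583, T=0.604, ωT=2.012105, cosh=3.806376, sinh=3.672669; start (x,ẋ)=(0.226158, 0.450996) → end (x,ẋ)=(0.352529, 0.099935)
phase 3: p=0.4729, T=0.481, ωT=1.602355, cosh=2.583067, sinh=2.381645; start (x,ẋ)=(0.352529, 0.099935) → end (x,ẋ)=(0.233420, -0.696881)
phase 4: p=0.7335, T=0.379, ωT=1.262563, cosh=1.908698, sinh=1.625770; start (x,ẋ)=(0.233420, -0.696881) → end (x,ẋ)=(-0.561099, -4.038529)

x = -0.5611, ẋ = -4.0385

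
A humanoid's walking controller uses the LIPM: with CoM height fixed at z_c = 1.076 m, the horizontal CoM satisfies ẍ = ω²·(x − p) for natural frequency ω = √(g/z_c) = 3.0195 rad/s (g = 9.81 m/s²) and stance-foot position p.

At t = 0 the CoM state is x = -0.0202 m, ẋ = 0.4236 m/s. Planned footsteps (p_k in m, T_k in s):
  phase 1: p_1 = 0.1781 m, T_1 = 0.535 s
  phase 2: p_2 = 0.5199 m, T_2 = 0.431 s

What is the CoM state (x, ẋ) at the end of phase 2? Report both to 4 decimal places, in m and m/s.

x = -0.6998, ẋ = -3.3468

phase 1: p=0.1781, T=0.535, ωT=1.615433, cosh=2.614434, sinh=2.415629; start (x,ẋ)=(-0.020200, 0.423600) → end (x,ẋ)=(-0.001458, -0.338924)
phase 2: p=0.5199, T=0.431, ωT=1.301404, cosh=1.973302, sinh=1.701152; start (x,ẋ)=(-0.001458, -0.338924) → end (x,ẋ)=(-0.699843, -3.346824)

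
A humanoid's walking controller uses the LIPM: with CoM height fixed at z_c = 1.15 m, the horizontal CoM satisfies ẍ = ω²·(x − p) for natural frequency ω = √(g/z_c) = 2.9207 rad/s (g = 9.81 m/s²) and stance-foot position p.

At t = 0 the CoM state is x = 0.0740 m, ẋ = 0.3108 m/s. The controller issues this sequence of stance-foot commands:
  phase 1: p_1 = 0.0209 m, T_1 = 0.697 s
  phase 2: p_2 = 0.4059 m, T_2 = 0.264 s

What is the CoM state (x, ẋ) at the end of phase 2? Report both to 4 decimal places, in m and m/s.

phase 1: p=0.0209, T=0.697, ωT=2.035728, cosh=3.894205, sinh=3.763619; start (x,ẋ)=(0.074000, 0.310800) → end (x,ẋ)=(0.628180, 1.794015)
phase 2: p=0.4059, T=0.264, ωT=0.771065, cosh=1.312294, sinh=0.849773; start (x,ẋ)=(0.628180, 1.794015) → end (x,ẋ)=(1.219563, 2.905959)

x = 1.2196, ẋ = 2.9060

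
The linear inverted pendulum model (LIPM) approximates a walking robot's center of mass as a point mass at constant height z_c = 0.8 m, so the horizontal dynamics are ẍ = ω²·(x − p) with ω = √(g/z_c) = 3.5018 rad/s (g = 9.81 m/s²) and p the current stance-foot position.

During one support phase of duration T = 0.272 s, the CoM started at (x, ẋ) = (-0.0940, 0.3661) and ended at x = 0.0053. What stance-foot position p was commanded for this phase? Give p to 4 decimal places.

p = -0.0612

ωT = 3.5018·0.272 = 0.952490; cosh(ωT) = 1.488967, sinh(ωT) = 1.103188
x(T) = p + (x₀−p)·cosh(ωT) + (ẋ₀/ω)·sinh(ωT) ⇒ p·(1 − cosh) = x(T) − x₀·cosh − (ẋ₀/ω)·sinh
numerator   = 0.0053 − (-0.0940)·1.488967 − (0.3661/3.5018)·1.103188 = 0.029929
denominator = 1 − 1.488967 = -0.488967
p = 0.029929 / -0.488967 = -0.0612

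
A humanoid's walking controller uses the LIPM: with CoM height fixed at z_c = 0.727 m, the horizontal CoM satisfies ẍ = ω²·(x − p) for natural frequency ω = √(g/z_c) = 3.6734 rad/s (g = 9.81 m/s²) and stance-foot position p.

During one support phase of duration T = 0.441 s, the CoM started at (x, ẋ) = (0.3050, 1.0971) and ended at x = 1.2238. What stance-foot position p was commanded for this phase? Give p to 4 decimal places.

p = 0.1858

ωT = 3.6734·0.441 = 1.619969; cosh(ωT) = 2.625420, sinh(ωT) = 2.427515
x(T) = p + (x₀−p)·cosh(ωT) + (ẋ₀/ω)·sinh(ωT) ⇒ p·(1 − cosh) = x(T) − x₀·cosh − (ẋ₀/ω)·sinh
numerator   = 1.2238 − (0.3050)·2.625420 − (1.0971/3.6734)·2.427515 = -0.301956
denominator = 1 − 2.625420 = -1.625420
p = -0.301956 / -1.625420 = 0.1858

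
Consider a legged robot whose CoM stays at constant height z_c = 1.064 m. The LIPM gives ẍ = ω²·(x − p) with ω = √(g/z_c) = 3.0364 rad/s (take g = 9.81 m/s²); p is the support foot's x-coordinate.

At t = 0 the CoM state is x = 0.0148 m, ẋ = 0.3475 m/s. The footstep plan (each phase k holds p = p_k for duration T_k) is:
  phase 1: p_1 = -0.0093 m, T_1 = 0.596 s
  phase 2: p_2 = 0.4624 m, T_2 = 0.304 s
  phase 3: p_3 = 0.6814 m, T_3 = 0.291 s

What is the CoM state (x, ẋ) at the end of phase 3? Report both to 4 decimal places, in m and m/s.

x = 1.4720, ẋ = 2.9179

phase 1: p=-0.0093, T=0.596, ωT=1.809694, cosh=3.136142, sinh=2.972438; start (x,ẋ)=(0.014800, 0.347500) → end (x,ẋ)=(0.406461, 1.307324)
phase 2: p=0.4624, T=0.304, ωT=0.923066, cosh=1.457147, sinh=1.059848; start (x,ẋ)=(0.406461, 1.307324) → end (x,ẋ)=(0.837207, 1.724945)
phase 3: p=0.6814, T=0.291, ωT=0.883592, cosh=1.416436, sinh=1.003140; start (x,ẋ)=(0.837207, 1.724945) → end (x,ẋ)=(1.471963, 2.917851)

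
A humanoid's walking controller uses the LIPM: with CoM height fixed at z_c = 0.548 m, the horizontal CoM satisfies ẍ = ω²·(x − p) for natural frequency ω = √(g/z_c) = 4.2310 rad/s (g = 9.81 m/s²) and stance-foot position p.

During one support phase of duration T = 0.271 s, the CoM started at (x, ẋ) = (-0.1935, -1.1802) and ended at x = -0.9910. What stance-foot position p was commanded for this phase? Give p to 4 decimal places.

ωT = 4.2310·0.271 = 1.146601; cosh(ωT) = 1.732596, sinh(ωT) = 1.414881
x(T) = p + (x₀−p)·cosh(ωT) + (ẋ₀/ω)·sinh(ωT) ⇒ p·(1 − cosh) = x(T) − x₀·cosh − (ẋ₀/ω)·sinh
numerator   = -0.9910 − (-0.1935)·1.732596 − (-1.1802/4.2310)·1.414881 = -0.261074
denominator = 1 − 1.732596 = -0.732596
p = -0.261074 / -0.732596 = 0.3564

p = 0.3564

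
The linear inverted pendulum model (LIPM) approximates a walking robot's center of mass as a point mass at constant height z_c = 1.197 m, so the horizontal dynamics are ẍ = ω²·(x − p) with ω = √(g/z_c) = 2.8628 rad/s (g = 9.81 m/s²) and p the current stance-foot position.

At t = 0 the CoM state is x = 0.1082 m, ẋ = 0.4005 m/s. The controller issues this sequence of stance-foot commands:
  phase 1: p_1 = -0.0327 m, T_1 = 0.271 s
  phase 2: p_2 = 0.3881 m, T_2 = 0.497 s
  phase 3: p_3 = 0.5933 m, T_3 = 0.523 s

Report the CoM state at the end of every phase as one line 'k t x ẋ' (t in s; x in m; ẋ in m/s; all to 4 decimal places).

1 0.2710 0.2725 0.8725
2 0.7680 0.7299 1.2686
3 1.2910 1.8545 3.8070

phase 1: p=-0.0327, T=0.271, ωT=0.775819, cosh=1.316348, sinh=0.856022; start (x,ẋ)=(0.108200, 0.400500) → end (x,ẋ)=(0.272529, 0.872490)
phase 2: p=0.3881, T=0.497, ωT=1.422812, cosh=2.194902, sinh=1.953867; start (x,ẋ)=(0.272529, 0.872490) → end (x,ẋ)=(0.729909, 1.268581)
phase 3: p=0.5933, T=0.523, ωT=1.497244, cosh=2.346551, sinh=2.122805; start (x,ẋ)=(0.729909, 1.268581) → end (x,ẋ)=(1.854531, 3.806988)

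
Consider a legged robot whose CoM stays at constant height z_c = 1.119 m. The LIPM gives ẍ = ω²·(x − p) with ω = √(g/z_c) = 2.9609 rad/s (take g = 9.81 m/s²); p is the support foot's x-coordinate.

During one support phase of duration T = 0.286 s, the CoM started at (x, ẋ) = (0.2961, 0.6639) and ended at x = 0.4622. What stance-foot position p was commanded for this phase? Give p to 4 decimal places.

p = 0.4204

ωT = 2.9609·0.286 = 0.846817; cosh(ωT) = 1.380495, sinh(ωT) = 0.951718
x(T) = p + (x₀−p)·cosh(ωT) + (ẋ₀/ω)·sinh(ωT) ⇒ p·(1 − cosh) = x(T) − x₀·cosh − (ẋ₀/ω)·sinh
numerator   = 0.4622 − (0.2961)·1.380495 − (0.6639/2.9609)·0.951718 = -0.159961
denominator = 1 − 1.380495 = -0.380495
p = -0.159961 / -0.380495 = 0.4204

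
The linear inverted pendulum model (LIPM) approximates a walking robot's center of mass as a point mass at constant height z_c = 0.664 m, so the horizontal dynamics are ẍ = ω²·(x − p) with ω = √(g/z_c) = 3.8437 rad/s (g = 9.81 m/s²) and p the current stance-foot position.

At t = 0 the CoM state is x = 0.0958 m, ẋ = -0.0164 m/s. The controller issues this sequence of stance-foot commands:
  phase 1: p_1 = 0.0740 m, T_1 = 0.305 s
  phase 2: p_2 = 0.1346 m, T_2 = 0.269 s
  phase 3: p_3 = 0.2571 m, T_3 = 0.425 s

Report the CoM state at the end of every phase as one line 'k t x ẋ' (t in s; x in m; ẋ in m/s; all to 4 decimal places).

phase 1: p=0.0740, T=0.305, ωT=1.172329, cosh=1.769574, sinh=1.459929; start (x,ẋ)=(0.095800, -0.016400) → end (x,ẋ)=(0.106348, 0.093310)
phase 2: p=0.1346, T=0.269, ωT=1.033955, cosh=1.583882, sinh=1.228285; start (x,ẋ)=(0.106348, 0.093310) → end (x,ẋ)=(0.119670, 0.014409)
phase 3: p=0.2571, T=0.425, ωT=1.633573, cosh=2.658686, sinh=2.463455; start (x,ẋ)=(0.119670, 0.014409) → end (x,ẋ)=(-0.099050, -1.262991)

1 0.3050 0.1063 0.0933
2 0.5740 0.1197 0.0144
3 0.9990 -0.0990 -1.2630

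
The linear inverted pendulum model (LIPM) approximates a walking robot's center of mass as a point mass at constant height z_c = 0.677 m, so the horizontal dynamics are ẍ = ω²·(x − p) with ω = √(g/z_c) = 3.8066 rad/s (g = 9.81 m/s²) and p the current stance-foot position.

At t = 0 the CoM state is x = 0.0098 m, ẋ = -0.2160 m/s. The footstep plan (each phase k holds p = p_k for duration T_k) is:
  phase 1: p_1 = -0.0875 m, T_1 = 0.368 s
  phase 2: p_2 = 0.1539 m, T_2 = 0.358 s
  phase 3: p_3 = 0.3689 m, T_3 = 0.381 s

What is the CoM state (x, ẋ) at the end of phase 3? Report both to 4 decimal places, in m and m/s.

x = -0.7606, ẋ = -4.0612

phase 1: p=-0.0875, T=0.368, ωT=1.400829, cosh=2.152477, sinh=1.906085; start (x,ẋ)=(0.009800, -0.216000) → end (x,ẋ)=(0.013778, 0.241045)
phase 2: p=0.1539, T=0.358, ωT=1.362763, cosh=2.081463, sinh=1.825510; start (x,ẋ)=(0.013778, 0.241045) → end (x,ẋ)=(-0.022162, -0.471980)
phase 3: p=0.3689, T=0.381, ωT=1.450315, cosh=2.249476, sinh=2.014980; start (x,ẋ)=(-0.022162, -0.471980) → end (x,ẋ)=(-0.760622, -4.061241)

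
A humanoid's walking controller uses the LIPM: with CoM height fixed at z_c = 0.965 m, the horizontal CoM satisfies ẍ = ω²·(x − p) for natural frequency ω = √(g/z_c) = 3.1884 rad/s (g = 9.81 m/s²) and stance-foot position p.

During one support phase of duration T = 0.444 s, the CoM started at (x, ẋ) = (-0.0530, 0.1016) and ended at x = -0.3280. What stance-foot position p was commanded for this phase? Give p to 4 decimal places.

ωT = 3.1884·0.444 = 1.415650; cosh(ωT) = 2.180965, sinh(ωT) = 1.938197
x(T) = p + (x₀−p)·cosh(ωT) + (ẋ₀/ω)·sinh(ωT) ⇒ p·(1 − cosh) = x(T) − x₀·cosh − (ẋ₀/ω)·sinh
numerator   = -0.3280 − (-0.0530)·2.180965 − (0.1016/3.1884)·1.938197 = -0.274171
denominator = 1 − 2.180965 = -1.180965
p = -0.274171 / -1.180965 = 0.2322

p = 0.2322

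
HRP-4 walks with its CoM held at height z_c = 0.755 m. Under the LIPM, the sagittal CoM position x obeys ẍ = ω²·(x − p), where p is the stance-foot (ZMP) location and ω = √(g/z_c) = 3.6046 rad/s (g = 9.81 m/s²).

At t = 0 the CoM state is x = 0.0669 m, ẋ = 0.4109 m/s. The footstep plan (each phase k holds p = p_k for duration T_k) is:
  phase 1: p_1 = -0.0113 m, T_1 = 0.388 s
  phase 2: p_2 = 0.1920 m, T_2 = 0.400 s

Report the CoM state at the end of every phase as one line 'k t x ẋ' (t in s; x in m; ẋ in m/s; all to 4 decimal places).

1 0.3880 0.3734 1.4186
2 0.7880 1.3826 4.4723

phase 1: p=-0.0113, T=0.388, ωT=1.398585, cosh=2.148206, sinh=1.901259; start (x,ẋ)=(0.066900, 0.410900) → end (x,ẋ)=(0.373420, 1.418624)
phase 2: p=0.1920, T=0.400, ωT=1.441840, cosh=2.232481, sinh=1.995988; start (x,ẋ)=(0.373420, 1.418624) → end (x,ẋ)=(1.382557, 4.472324)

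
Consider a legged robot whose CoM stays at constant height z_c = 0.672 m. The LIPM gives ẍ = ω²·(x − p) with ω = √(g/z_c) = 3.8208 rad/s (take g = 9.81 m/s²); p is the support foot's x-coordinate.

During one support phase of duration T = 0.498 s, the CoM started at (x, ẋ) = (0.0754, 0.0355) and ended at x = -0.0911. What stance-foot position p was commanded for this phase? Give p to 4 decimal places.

ωT = 3.8208·0.498 = 1.902758; cosh(ωT) = 3.426759, sinh(ωT) = 3.277603
x(T) = p + (x₀−p)·cosh(ωT) + (ẋ₀/ω)·sinh(ωT) ⇒ p·(1 − cosh) = x(T) − x₀·cosh − (ẋ₀/ω)·sinh
numerator   = -0.0911 − (0.0754)·3.426759 − (0.0355/3.8208)·3.277603 = -0.379931
denominator = 1 − 3.426759 = -2.426759
p = -0.379931 / -2.426759 = 0.1566

p = 0.1566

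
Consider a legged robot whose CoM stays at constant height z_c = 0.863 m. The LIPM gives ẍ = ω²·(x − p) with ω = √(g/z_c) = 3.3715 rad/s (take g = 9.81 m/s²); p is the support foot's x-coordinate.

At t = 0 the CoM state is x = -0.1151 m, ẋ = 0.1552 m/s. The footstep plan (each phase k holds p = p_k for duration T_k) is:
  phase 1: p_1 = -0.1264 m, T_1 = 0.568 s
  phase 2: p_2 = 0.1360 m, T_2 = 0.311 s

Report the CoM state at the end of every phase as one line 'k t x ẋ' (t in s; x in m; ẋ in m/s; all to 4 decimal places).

1 0.5680 0.0656 0.6646
2 0.8790 0.2699 0.7676

phase 1: p=-0.1264, T=0.568, ωT=1.915012, cosh=3.467180, sinh=3.319840; start (x,ẋ)=(-0.115100, 0.155200) → end (x,ẋ)=(0.065601, 0.664585)
phase 2: p=0.1360, T=0.311, ωT=1.048536, cosh=1.601961, sinh=1.251511; start (x,ẋ)=(0.065601, 0.664585) → end (x,ẋ)=(0.269920, 0.767594)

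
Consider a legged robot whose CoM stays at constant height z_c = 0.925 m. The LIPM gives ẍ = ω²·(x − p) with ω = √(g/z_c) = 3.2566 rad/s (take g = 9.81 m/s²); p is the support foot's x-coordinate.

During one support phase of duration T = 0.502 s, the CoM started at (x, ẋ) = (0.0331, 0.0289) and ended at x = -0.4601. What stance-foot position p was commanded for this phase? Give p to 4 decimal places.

ωT = 3.2566·0.502 = 1.634813; cosh(ωT) = 2.661744, sinh(ωT) = 2.466756
x(T) = p + (x₀−p)·cosh(ωT) + (ẋ₀/ω)·sinh(ωT) ⇒ p·(1 − cosh) = x(T) − x₀·cosh − (ẋ₀/ω)·sinh
numerator   = -0.4601 − (0.0331)·2.661744 − (0.0289/3.2566)·2.466756 = -0.570094
denominator = 1 − 2.661744 = -1.661744
p = -0.570094 / -1.661744 = 0.3431

p = 0.3431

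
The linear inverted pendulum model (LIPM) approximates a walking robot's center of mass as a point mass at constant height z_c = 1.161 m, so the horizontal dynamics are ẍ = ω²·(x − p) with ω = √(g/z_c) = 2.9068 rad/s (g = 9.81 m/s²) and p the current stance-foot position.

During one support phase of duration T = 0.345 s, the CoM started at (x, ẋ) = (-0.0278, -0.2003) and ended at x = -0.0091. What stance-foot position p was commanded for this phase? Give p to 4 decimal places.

p = -0.2108

ωT = 2.9068·0.345 = 1.002846; cosh(ωT) = 1.546432, sinh(ωT) = 1.179598
x(T) = p + (x₀−p)·cosh(ωT) + (ẋ₀/ω)·sinh(ωT) ⇒ p·(1 − cosh) = x(T) − x₀·cosh − (ẋ₀/ω)·sinh
numerator   = -0.0091 − (-0.0278)·1.546432 − (-0.2003/2.9068)·1.179598 = 0.115174
denominator = 1 − 1.546432 = -0.546432
p = 0.115174 / -0.546432 = -0.2108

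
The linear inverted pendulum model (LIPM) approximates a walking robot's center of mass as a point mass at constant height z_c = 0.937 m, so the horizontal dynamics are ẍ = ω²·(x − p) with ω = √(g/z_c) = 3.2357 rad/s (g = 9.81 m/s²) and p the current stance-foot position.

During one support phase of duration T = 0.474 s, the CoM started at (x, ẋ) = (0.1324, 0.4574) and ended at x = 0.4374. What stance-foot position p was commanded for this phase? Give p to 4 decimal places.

p = 0.1376

ωT = 3.2357·0.474 = 1.533722; cosh(ωT) = 2.425564, sinh(ωT) = 2.209833
x(T) = p + (x₀−p)·cosh(ωT) + (ẋ₀/ω)·sinh(ωT) ⇒ p·(1 − cosh) = x(T) − x₀·cosh − (ẋ₀/ω)·sinh
numerator   = 0.4374 − (0.1324)·2.425564 − (0.4574/3.2357)·2.209833 = -0.196128
denominator = 1 − 2.425564 = -1.425564
p = -0.196128 / -1.425564 = 0.1376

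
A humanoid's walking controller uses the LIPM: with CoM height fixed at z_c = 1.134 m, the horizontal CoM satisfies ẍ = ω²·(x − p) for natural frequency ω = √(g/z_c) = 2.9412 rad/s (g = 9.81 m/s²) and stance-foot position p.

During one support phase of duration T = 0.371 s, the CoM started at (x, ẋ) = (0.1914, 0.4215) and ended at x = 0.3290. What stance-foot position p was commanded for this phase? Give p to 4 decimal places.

ωT = 2.9412·0.371 = 1.091185; cosh(ωT) = 1.656810, sinh(ωT) = 1.320992
x(T) = p + (x₀−p)·cosh(ωT) + (ẋ₀/ω)·sinh(ωT) ⇒ p·(1 − cosh) = x(T) − x₀·cosh − (ẋ₀/ω)·sinh
numerator   = 0.3290 − (0.1914)·1.656810 − (0.4215/2.9412)·1.320992 = -0.177423
denominator = 1 − 1.656810 = -0.656810
p = -0.177423 / -0.656810 = 0.2701

p = 0.2701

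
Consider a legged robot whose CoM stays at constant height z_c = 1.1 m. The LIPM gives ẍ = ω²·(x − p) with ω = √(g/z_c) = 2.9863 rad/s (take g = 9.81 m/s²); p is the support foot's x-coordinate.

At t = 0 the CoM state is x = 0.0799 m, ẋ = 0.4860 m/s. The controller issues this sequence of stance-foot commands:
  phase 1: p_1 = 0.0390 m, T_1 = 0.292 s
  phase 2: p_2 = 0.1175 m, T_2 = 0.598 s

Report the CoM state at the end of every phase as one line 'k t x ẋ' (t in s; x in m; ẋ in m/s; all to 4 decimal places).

1 0.2920 0.2571 0.8033
2 0.8900 1.3250 3.6709

phase 1: p=0.0390, T=0.292, ωT=0.872000, cosh=1.404902, sinh=0.986787; start (x,ẋ)=(0.079900, 0.486000) → end (x,ẋ)=(0.257053, 0.803308)
phase 2: p=0.1175, T=0.598, ωT=1.785807, cosh=3.066028, sinh=2.898366; start (x,ẋ)=(0.257053, 0.803308) → end (x,ẋ)=(1.325028, 3.670853)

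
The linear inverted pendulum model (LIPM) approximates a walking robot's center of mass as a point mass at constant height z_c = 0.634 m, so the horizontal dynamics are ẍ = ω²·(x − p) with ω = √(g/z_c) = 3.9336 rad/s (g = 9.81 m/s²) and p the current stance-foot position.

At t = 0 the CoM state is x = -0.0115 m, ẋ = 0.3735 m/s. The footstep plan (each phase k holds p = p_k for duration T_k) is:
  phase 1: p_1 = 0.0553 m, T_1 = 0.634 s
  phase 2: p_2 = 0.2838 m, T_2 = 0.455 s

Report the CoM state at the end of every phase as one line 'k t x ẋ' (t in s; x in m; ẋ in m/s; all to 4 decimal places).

phase 1: p=0.0553, T=0.634, ωT=2.493902, cosh=6.095512, sinh=6.012924; start (x,ẋ)=(-0.011500, 0.373500) → end (x,ẋ)=(0.219054, 0.696691)
phase 2: p=0.2838, T=0.455, ωT=1.789788, cosh=3.077589, sinh=2.910594; start (x,ẋ)=(0.219054, 0.696691) → end (x,ẋ)=(0.600042, 1.402845)

1 0.6340 0.2191 0.6967
2 1.0890 0.6000 1.4028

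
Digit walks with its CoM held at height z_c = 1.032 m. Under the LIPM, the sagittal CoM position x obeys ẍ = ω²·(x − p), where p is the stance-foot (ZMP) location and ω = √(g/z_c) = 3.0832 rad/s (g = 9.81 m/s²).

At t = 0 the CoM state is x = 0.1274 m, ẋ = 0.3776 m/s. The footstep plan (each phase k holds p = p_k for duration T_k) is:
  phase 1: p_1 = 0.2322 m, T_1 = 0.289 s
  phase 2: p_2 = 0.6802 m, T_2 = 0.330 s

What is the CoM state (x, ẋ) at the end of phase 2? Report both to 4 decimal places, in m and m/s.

x = 0.0223, ẋ = -1.4251

phase 1: p=0.2322, T=0.289, ωT=0.891045, cosh=1.423951, sinh=1.013724; start (x,ẋ)=(0.127400, 0.377600) → end (x,ẋ)=(0.207121, 0.210130)
phase 2: p=0.6802, T=0.330, ωT=1.017456, cosh=1.563831, sinh=1.202318; start (x,ẋ)=(0.207121, 0.210130) → end (x,ẋ)=(0.022326, -1.425090)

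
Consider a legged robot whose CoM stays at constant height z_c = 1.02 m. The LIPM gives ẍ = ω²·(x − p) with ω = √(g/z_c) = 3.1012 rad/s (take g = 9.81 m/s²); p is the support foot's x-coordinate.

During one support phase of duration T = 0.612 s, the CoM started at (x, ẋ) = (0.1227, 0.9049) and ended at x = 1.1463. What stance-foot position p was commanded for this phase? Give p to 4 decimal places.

p = 0.0928

ωT = 3.1012·0.612 = 1.897934; cosh(ωT) = 3.410988, sinh(ωT) = 3.261110
x(T) = p + (x₀−p)·cosh(ωT) + (ẋ₀/ω)·sinh(ωT) ⇒ p·(1 − cosh) = x(T) − x₀·cosh − (ẋ₀/ω)·sinh
numerator   = 1.1463 − (0.1227)·3.410988 − (0.9049/3.1012)·3.261110 = -0.223788
denominator = 1 − 3.410988 = -2.410988
p = -0.223788 / -2.410988 = 0.0928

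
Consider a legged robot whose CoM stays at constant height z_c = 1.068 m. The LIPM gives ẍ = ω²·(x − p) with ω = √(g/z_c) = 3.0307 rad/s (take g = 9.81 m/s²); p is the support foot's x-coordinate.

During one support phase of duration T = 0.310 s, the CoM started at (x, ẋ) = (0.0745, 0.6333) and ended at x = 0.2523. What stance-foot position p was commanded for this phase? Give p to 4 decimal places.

ωT = 3.0307·0.310 = 0.939517; cosh(ωT) = 1.474781, sinh(ωT) = 1.083964
x(T) = p + (x₀−p)·cosh(ωT) + (ẋ₀/ω)·sinh(ωT) ⇒ p·(1 − cosh) = x(T) − x₀·cosh − (ẋ₀/ω)·sinh
numerator   = 0.2523 − (0.0745)·1.474781 − (0.6333/3.0307)·1.083964 = -0.084078
denominator = 1 − 1.474781 = -0.474781
p = -0.084078 / -0.474781 = 0.1771

p = 0.1771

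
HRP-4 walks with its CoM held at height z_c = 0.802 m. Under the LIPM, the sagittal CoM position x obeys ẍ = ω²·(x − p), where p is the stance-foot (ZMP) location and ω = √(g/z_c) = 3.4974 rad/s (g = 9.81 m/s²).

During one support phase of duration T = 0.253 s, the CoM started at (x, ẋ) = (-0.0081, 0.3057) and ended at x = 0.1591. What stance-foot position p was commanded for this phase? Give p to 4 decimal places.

p = -0.1981

ωT = 3.4974·0.253 = 0.884842; cosh(ωT) = 1.417691, sinh(ωT) = 1.004911
x(T) = p + (x₀−p)·cosh(ωT) + (ẋ₀/ω)·sinh(ωT) ⇒ p·(1 − cosh) = x(T) − x₀·cosh − (ẋ₀/ω)·sinh
numerator   = 0.1591 − (-0.0081)·1.417691 − (0.3057/3.4974)·1.004911 = 0.082746
denominator = 1 − 1.417691 = -0.417691
p = 0.082746 / -0.417691 = -0.1981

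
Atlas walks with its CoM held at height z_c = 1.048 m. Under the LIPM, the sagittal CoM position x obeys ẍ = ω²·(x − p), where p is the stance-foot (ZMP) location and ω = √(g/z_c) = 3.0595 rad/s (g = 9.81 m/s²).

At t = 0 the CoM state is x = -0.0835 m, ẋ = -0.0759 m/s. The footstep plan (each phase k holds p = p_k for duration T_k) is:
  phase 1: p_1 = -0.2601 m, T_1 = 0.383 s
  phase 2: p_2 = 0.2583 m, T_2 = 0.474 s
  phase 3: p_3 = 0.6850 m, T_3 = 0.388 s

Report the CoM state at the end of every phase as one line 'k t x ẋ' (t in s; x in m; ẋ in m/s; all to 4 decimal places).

phase 1: p=-0.2601, T=0.383, ωT=1.171788, cosh=1.768786, sinh=1.458974; start (x,ẋ)=(-0.083500, -0.075900) → end (x,ẋ)=(0.016073, 0.654044)
phase 2: p=0.2583, T=0.474, ωT=1.450203, cosh=2.249251, sinh=2.014729; start (x,ẋ)=(0.016073, 0.654044) → end (x,ẋ)=(0.144170, -0.021990)
phase 3: p=0.6850, T=0.388, ωT=1.187086, cosh=1.791313, sinh=1.486204; start (x,ẋ)=(0.144170, -0.021990) → end (x,ẋ)=(-0.294478, -2.498567)

1 0.3830 0.0161 0.6540
2 0.8570 0.1442 -0.0220
3 1.2450 -0.2945 -2.4986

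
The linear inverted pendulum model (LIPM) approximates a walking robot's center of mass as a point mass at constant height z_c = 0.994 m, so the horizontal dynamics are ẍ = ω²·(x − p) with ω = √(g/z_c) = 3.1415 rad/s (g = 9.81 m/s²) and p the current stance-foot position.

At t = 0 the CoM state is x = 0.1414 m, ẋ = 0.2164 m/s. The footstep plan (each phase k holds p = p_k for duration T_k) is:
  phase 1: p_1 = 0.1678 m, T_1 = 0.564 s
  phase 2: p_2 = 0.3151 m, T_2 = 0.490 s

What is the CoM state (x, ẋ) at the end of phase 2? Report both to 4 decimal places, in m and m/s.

x = 0.5366, ẋ = 0.8061

phase 1: p=0.1678, T=0.564, ωT=1.771806, cosh=3.025746, sinh=2.855720; start (x,ẋ)=(0.141400, 0.216400) → end (x,ẋ)=(0.284635, 0.417931)
phase 2: p=0.3151, T=0.490, ωT=1.539335, cosh=2.438007, sinh=2.223483; start (x,ẋ)=(0.284635, 0.417931) → end (x,ẋ)=(0.536627, 0.806114)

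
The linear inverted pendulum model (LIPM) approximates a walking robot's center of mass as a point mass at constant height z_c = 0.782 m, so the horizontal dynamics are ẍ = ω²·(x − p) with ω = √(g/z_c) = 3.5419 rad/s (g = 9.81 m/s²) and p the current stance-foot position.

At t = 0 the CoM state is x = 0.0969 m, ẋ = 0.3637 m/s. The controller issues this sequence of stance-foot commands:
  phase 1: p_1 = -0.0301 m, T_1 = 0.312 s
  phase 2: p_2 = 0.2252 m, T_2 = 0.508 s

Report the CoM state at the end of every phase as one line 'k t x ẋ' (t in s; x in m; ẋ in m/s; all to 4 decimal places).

1 0.3120 0.3207 1.2139
2 0.8200 1.5293 4.7640

phase 1: p=-0.0301, T=0.312, ωT=1.105073, cosh=1.675316, sinh=1.344129; start (x,ẋ)=(0.096900, 0.363700) → end (x,ẋ)=(0.320687, 1.213930)
phase 2: p=0.2252, T=0.508, ωT=1.799285, cosh=3.105371, sinh=2.939954; start (x,ẋ)=(0.320687, 1.213930) → end (x,ẋ)=(1.529345, 4.764010)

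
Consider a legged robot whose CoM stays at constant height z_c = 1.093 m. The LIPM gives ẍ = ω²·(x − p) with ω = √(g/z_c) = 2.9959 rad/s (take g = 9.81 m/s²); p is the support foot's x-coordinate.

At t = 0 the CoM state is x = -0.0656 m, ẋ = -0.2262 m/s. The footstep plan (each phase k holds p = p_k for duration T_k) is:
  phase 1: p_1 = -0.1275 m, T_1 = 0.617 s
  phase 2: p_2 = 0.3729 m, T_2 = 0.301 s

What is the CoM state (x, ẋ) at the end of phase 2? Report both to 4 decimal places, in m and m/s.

phase 1: p=-0.1275, T=0.617, ωT=1.848470, cosh=3.253788, sinh=3.096310; start (x,ẋ)=(-0.065600, -0.226200) → end (x,ẋ)=(-0.159872, -0.161808)
phase 2: p=0.3729, T=0.301, ωT=0.901766, cosh=1.434901, sinh=1.029049; start (x,ẋ)=(-0.159872, -0.161808) → end (x,ẋ)=(-0.447154, -1.874675)

x = -0.4472, ẋ = -1.8747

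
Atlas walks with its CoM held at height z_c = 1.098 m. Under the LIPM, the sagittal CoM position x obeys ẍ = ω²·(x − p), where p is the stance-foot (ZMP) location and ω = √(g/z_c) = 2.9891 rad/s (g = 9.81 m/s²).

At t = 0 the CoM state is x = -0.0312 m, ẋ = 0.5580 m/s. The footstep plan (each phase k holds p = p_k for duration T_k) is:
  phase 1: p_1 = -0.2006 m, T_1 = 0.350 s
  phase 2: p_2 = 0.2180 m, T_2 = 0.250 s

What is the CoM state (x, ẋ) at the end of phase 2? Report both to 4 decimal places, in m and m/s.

x = 0.7456, ẋ = 2.1783

phase 1: p=-0.2006, T=0.350, ωT=1.046185, cosh=1.599023, sinh=1.247747; start (x,ẋ)=(-0.031200, 0.558000) → end (x,ẋ)=(0.303202, 1.524056)
phase 2: p=0.2180, T=0.250, ωT=0.747275, cosh=1.292447, sinh=0.818792; start (x,ẋ)=(0.303202, 1.524056) → end (x,ẋ)=(0.745597, 2.178289)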